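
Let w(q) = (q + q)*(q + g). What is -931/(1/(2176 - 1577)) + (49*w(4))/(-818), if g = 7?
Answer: -228088777/409 ≈ -5.5767e+5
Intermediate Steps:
w(q) = 2*q*(7 + q) (w(q) = (q + q)*(q + 7) = (2*q)*(7 + q) = 2*q*(7 + q))
-931/(1/(2176 - 1577)) + (49*w(4))/(-818) = -931/(1/(2176 - 1577)) + (49*(2*4*(7 + 4)))/(-818) = -931/(1/599) + (49*(2*4*11))*(-1/818) = -931/1/599 + (49*88)*(-1/818) = -931*599 + 4312*(-1/818) = -557669 - 2156/409 = -228088777/409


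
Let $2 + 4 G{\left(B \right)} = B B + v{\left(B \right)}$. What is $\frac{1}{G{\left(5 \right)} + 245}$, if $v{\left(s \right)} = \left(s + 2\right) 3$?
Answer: $\frac{1}{256} \approx 0.0039063$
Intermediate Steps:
$v{\left(s \right)} = 6 + 3 s$ ($v{\left(s \right)} = \left(2 + s\right) 3 = 6 + 3 s$)
$G{\left(B \right)} = 1 + \frac{B^{2}}{4} + \frac{3 B}{4}$ ($G{\left(B \right)} = - \frac{1}{2} + \frac{B B + \left(6 + 3 B\right)}{4} = - \frac{1}{2} + \frac{B^{2} + \left(6 + 3 B\right)}{4} = - \frac{1}{2} + \frac{6 + B^{2} + 3 B}{4} = - \frac{1}{2} + \left(\frac{3}{2} + \frac{B^{2}}{4} + \frac{3 B}{4}\right) = 1 + \frac{B^{2}}{4} + \frac{3 B}{4}$)
$\frac{1}{G{\left(5 \right)} + 245} = \frac{1}{\left(1 + \frac{5^{2}}{4} + \frac{3}{4} \cdot 5\right) + 245} = \frac{1}{\left(1 + \frac{1}{4} \cdot 25 + \frac{15}{4}\right) + 245} = \frac{1}{\left(1 + \frac{25}{4} + \frac{15}{4}\right) + 245} = \frac{1}{11 + 245} = \frac{1}{256}$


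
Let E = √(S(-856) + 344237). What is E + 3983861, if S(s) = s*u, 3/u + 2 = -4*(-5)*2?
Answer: 3983861 + √124245161/19 ≈ 3.9844e+6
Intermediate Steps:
u = 3/38 (u = 3/(-2 - 4*(-5)*2) = 3/(-2 + 20*2) = 3/(-2 + 40) = 3/38 ≈ 0.078947)
S(s) = 3*s/38 (S(s) = s*(3/38) = 3*s/38)
E = √124245161/19 (E = √((3/38)*(-856) + 344237) = √(-1284/19 + 344237) = √(6539219/19) = √124245161/19 ≈ 586.66)
E + 3983861 = √124245161/19 + 3983861 = 3983861 + √124245161/19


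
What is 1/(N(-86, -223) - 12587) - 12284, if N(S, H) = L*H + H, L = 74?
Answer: -360068609/29312 ≈ -12284.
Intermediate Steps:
N(S, H) = 75*H (N(S, H) = 74*H + H = 75*H)
1/(N(-86, -223) - 12587) - 12284 = 1/(75*(-223) - 12587) - 12284 = 1/(-16725 - 12587) - 12284 = 1/(-29312) - 12284 = -1/29312 - 12284 = -360068609/29312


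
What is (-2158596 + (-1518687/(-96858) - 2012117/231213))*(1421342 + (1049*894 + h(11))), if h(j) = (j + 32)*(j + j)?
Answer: -2112775008508721795579/414719051 ≈ -5.0945e+12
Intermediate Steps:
h(j) = 2*j*(32 + j) (h(j) = (32 + j)*(2*j) = 2*j*(32 + j))
(-2158596 + (-1518687/(-96858) - 2012117/231213))*(1421342 + (1049*894 + h(11))) = (-2158596 + (-1518687/(-96858) - 2012117/231213))*(1421342 + (1049*894 + 2*11*(32 + 11))) = (-2158596 + (-1518687*(-1/96858) - 2012117*1/231213))*(1421342 + (937806 + 2*11*43)) = (-2158596 + (168743/10762 - 2012117/231213))*(1421342 + (937806 + 946)) = (-2158596 + 17361172105/2488314306)*(1421342 + 938752) = -5371247946502271/2488314306*2360094 = -2112775008508721795579/414719051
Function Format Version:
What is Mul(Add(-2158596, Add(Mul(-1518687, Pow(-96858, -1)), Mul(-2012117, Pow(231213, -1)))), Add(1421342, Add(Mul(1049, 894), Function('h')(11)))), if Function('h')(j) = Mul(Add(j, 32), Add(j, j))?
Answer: Rational(-2112775008508721795579, 414719051) ≈ -5.0945e+12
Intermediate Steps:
Function('h')(j) = Mul(2, j, Add(32, j)) (Function('h')(j) = Mul(Add(32, j), Mul(2, j)) = Mul(2, j, Add(32, j)))
Mul(Add(-2158596, Add(Mul(-1518687, Pow(-96858, -1)), Mul(-2012117, Pow(231213, -1)))), Add(1421342, Add(Mul(1049, 894), Function('h')(11)))) = Mul(Add(-2158596, Add(Mul(-1518687, Pow(-96858, -1)), Mul(-2012117, Pow(231213, -1)))), Add(1421342, Add(Mul(1049, 894), Mul(2, 11, Add(32, 11))))) = Mul(Add(-2158596, Add(Mul(-1518687, Rational(-1, 96858)), Mul(-2012117, Rational(1, 231213)))), Add(1421342, Add(937806, Mul(2, 11, 43)))) = Mul(Add(-2158596, Add(Rational(168743, 10762), Rational(-2012117, 231213))), Add(1421342, Add(937806, 946))) = Mul(Add(-2158596, Rational(17361172105, 2488314306)), Add(1421342, 938752)) = Mul(Rational(-5371247946502271, 2488314306), 2360094) = Rational(-2112775008508721795579, 414719051)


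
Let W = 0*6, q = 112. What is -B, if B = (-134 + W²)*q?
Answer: 15008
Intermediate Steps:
W = 0
B = -15008 (B = (-134 + 0²)*112 = (-134 + 0)*112 = -134*112 = -15008)
-B = -1*(-15008) = 15008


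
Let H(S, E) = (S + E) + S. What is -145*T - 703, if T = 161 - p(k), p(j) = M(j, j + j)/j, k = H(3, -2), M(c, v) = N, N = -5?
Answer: -96917/4 ≈ -24229.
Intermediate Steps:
M(c, v) = -5
H(S, E) = E + 2*S (H(S, E) = (E + S) + S = E + 2*S)
k = 4 (k = -2 + 2*3 = -2 + 6 = 4)
p(j) = -5/j
T = 649/4 (T = 161 - (-5)/4 = 161 - 1*(-5/4) = 161 + 5/4 = 649/4 ≈ 162.25)
-145*T - 703 = -145*649/4 - 703 = -94105/4 - 703 = -96917/4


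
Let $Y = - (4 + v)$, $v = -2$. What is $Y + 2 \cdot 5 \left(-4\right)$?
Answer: $-42$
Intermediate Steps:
$Y = -2$ ($Y = - (4 - 2) = \left(-1\right) 2 = -2$)
$Y + 2 \cdot 5 \left(-4\right) = -2 + 2 \cdot 5 \left(-4\right) = -2 + 2 \left(-20\right) = -2 - 40 = -42$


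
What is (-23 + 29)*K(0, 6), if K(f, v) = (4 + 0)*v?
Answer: 144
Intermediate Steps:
K(f, v) = 4*v
(-23 + 29)*K(0, 6) = (-23 + 29)*(4*6) = 6*24 = 144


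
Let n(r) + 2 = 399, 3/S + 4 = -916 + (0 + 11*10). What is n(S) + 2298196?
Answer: 2298593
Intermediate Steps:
S = -1/270 (S = 3/(-4 + (-916 + (0 + 11*10))) = 3/(-4 + (-916 + (0 + 110))) = 3/(-4 + (-916 + 110)) = 3/(-4 - 806) = 3/(-810) = 3*(-1/810) = -1/270 ≈ -0.0037037)
n(r) = 397 (n(r) = -2 + 399 = 397)
n(S) + 2298196 = 397 + 2298196 = 2298593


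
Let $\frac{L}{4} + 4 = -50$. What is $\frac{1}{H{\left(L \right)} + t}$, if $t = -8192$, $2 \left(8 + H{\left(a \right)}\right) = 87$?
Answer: $- \frac{2}{16313} \approx -0.0001226$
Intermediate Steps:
$L = -216$ ($L = -16 + 4 \left(-50\right) = -16 - 200 = -216$)
$H{\left(a \right)} = \frac{71}{2}$ ($H{\left(a \right)} = -8 + \frac{1}{2} \cdot 87 = -8 + \frac{87}{2} = \frac{71}{2}$)
$\frac{1}{H{\left(L \right)} + t} = \frac{1}{\frac{71}{2} - 8192} = \frac{1}{- \frac{16313}{2}} = - \frac{2}{16313}$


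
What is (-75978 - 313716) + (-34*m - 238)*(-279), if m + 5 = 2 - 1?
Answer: -361236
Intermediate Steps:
m = -4 (m = -5 + (2 - 1) = -5 + 1 = -4)
(-75978 - 313716) + (-34*m - 238)*(-279) = (-75978 - 313716) + (-34*(-4) - 238)*(-279) = -389694 + (136 - 238)*(-279) = -389694 - 102*(-279) = -389694 + 28458 = -361236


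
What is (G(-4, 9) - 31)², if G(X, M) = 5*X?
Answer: 2601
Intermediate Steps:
(G(-4, 9) - 31)² = (5*(-4) - 31)² = (-20 - 31)² = (-51)² = 2601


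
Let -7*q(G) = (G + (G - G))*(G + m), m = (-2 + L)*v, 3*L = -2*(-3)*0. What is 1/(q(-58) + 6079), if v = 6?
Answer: 1/5499 ≈ 0.00018185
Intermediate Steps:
L = 0 (L = (-2*(-3)*0)/3 = (6*0)/3 = (⅓)*0 = 0)
m = -12 (m = (-2 + 0)*6 = -2*6 = -12)
q(G) = -G*(-12 + G)/7 (q(G) = -(G + (G - G))*(G - 12)/7 = -(G + 0)*(-12 + G)/7 = -G*(-12 + G)/7)
1/(q(-58) + 6079) = 1/((⅐)*(-58)*(12 - 1*(-58)) + 6079) = 1/((⅐)*(-58)*(12 + 58) + 6079) = 1/((⅐)*(-58)*70 + 6079) = 1/(-580 + 6079) = 1/5499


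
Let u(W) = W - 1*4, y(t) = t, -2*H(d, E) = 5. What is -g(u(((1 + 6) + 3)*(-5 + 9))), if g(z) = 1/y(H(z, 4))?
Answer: 2/5 ≈ 0.40000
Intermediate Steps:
H(d, E) = -5/2 (H(d, E) = -1/2*5 = -5/2)
u(W) = -4 + W (u(W) = W - 4 = -4 + W)
g(z) = -2/5 (g(z) = 1/(-5/2) = -2/5)
-g(u(((1 + 6) + 3)*(-5 + 9))) = -1*(-2/5) = 2/5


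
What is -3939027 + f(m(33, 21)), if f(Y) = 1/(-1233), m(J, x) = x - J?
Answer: -4856820292/1233 ≈ -3.9390e+6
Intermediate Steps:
f(Y) = -1/1233
-3939027 + f(m(33, 21)) = -3939027 - 1/1233 = -4856820292/1233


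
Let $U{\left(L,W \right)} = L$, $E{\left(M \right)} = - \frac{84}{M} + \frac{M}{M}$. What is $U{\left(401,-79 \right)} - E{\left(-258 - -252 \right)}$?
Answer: $386$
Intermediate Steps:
$E{\left(M \right)} = 1 - \frac{84}{M}$ ($E{\left(M \right)} = - \frac{84}{M} + 1 = 1 - \frac{84}{M}$)
$U{\left(401,-79 \right)} - E{\left(-258 - -252 \right)} = 401 - \frac{-84 - 6}{-258 - -252} = 401 - \frac{-84 + \left(-258 + 252\right)}{-258 + 252} = 401 - \frac{-84 - 6}{-6} = 401 - \left(- \frac{1}{6}\right) \left(-90\right) = 401 - 15 = 386$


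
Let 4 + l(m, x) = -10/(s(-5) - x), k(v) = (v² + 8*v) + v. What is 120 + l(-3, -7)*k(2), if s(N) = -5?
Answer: -78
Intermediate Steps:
k(v) = v² + 9*v
l(m, x) = -4 - 10/(-5 - x)
120 + l(-3, -7)*k(2) = 120 + (2*(-5 - 2*(-7))/(5 - 7))*(2*(9 + 2)) = 120 + (2*(-5 + 14)/(-2))*(2*11) = 120 + (2*(-½)*9)*22 = 120 - 9*22 = 120 - 198 = -78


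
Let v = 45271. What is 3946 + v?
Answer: 49217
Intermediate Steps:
3946 + v = 3946 + 45271 = 49217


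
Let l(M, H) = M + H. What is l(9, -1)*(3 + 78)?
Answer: 648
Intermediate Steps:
l(M, H) = H + M
l(9, -1)*(3 + 78) = (-1 + 9)*(3 + 78) = 8*81 = 648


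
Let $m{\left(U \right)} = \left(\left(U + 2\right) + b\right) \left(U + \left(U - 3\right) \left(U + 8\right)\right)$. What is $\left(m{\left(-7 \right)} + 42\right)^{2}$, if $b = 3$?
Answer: $5776$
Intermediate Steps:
$m{\left(U \right)} = \left(5 + U\right) \left(U + \left(-3 + U\right) \left(8 + U\right)\right)$ ($m{\left(U \right)} = \left(\left(U + 2\right) + 3\right) \left(U + \left(U - 3\right) \left(U + 8\right)\right) = \left(\left(2 + U\right) + 3\right) \left(U + \left(-3 + U\right) \left(8 + U\right)\right) = \left(5 + U\right) \left(U + \left(-3 + U\right) \left(8 + U\right)\right)$)
$\left(m{\left(-7 \right)} + 42\right)^{2} = \left(\left(-120 + \left(-7\right)^{3} + 6 \left(-7\right) + 11 \left(-7\right)^{2}\right) + 42\right)^{2} = \left(\left(-120 - 343 - 42 + 11 \cdot 49\right) + 42\right)^{2} = \left(\left(-120 - 343 - 42 + 539\right) + 42\right)^{2} = \left(34 + 42\right)^{2} = 76^{2} = 5776$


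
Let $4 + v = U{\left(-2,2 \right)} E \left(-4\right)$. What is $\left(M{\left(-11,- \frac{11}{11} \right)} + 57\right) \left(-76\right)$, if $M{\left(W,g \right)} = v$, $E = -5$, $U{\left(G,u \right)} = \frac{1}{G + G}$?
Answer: $-3648$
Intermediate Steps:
$U{\left(G,u \right)} = \frac{1}{2 G}$
$v = -9$ ($v = -4 + \frac{1}{2 \left(-2\right)} \left(-5\right) \left(-4\right) = -4 + \frac{1}{2} \left(- \frac{1}{2}\right) \left(-5\right) \left(-4\right) = -4 + \left(- \frac{1}{4}\right) \left(-5\right) \left(-4\right) = -4 + \frac{5}{4} \left(-4\right) = -4 - 5 = -9$)
$M{\left(W,g \right)} = -9$
$\left(M{\left(-11,- \frac{11}{11} \right)} + 57\right) \left(-76\right) = \left(-9 + 57\right) \left(-76\right) = 48 \left(-76\right) = -3648$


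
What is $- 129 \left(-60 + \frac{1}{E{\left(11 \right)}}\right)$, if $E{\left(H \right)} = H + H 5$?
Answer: $\frac{170237}{22} \approx 7738.0$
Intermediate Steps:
$E{\left(H \right)} = 6 H$ ($E{\left(H \right)} = H + 5 H = 6 H$)
$- 129 \left(-60 + \frac{1}{E{\left(11 \right)}}\right) = - 129 \left(-60 + \frac{1}{6 \cdot 11}\right) = - 129 \left(-60 + \frac{1}{66}\right) = \left(-129\right) \left(- \frac{3959}{66}\right) = \frac{170237}{22}$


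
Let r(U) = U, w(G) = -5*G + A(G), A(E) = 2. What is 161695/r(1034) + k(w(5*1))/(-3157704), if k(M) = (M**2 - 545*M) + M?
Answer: 286515973/1832248 ≈ 156.37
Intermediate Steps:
w(G) = 2 - 5*G (w(G) = -5*G + 2 = 2 - 5*G)
k(M) = M**2 - 544*M
161695/r(1034) + k(w(5*1))/(-3157704) = 161695/1034 + ((2 - 25)*(-544 + (2 - 25)))/(-3157704) = 161695*(1/1034) + ((2 - 5*5)*(-544 + (2 - 5*5)))*(-1/3157704) = 161695/1034 + ((2 - 25)*(-544 + (2 - 25)))*(-1/3157704) = 161695/1034 - 23*(-544 - 23)*(-1/3157704) = 161695/1034 - 23*(-567)*(-1/3157704) = 161695/1034 + 13041*(-1/3157704) = 161695/1034 - 161/38984 = 286515973/1832248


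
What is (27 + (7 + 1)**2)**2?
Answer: 8281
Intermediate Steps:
(27 + (7 + 1)**2)**2 = (27 + 8**2)**2 = (27 + 64)**2 = 91**2 = 8281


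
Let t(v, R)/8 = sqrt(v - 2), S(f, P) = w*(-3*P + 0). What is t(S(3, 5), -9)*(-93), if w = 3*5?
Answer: -744*I*sqrt(227) ≈ -11209.0*I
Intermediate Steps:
w = 15
S(f, P) = -45*P (S(f, P) = 15*(-3*P + 0) = 15*(-3*P) = -45*P)
t(v, R) = 8*sqrt(-2 + v) (t(v, R) = 8*sqrt(v - 2) = 8*sqrt(-2 + v))
t(S(3, 5), -9)*(-93) = (8*sqrt(-2 - 45*5))*(-93) = (8*sqrt(-2 - 225))*(-93) = (8*sqrt(-227))*(-93) = (8*(I*sqrt(227)))*(-93) = (8*I*sqrt(227))*(-93) = -744*I*sqrt(227)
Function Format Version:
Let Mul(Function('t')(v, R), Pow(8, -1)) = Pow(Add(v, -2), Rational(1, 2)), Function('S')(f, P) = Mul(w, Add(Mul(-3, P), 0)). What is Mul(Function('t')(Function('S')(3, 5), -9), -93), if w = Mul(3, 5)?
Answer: Mul(-744, I, Pow(227, Rational(1, 2))) ≈ Mul(-11209., I)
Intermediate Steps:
w = 15
Function('S')(f, P) = Mul(-45, P) (Function('S')(f, P) = Mul(15, Add(Mul(-3, P), 0)) = Mul(15, Mul(-3, P)) = Mul(-45, P))
Function('t')(v, R) = Mul(8, Pow(Add(-2, v), Rational(1, 2))) (Function('t')(v, R) = Mul(8, Pow(Add(v, -2), Rational(1, 2))) = Mul(8, Pow(Add(-2, v), Rational(1, 2))))
Mul(Function('t')(Function('S')(3, 5), -9), -93) = Mul(Mul(8, Pow(Add(-2, Mul(-45, 5)), Rational(1, 2))), -93) = Mul(Mul(8, Pow(Add(-2, -225), Rational(1, 2))), -93) = Mul(Mul(8, Pow(-227, Rational(1, 2))), -93) = Mul(Mul(8, Mul(I, Pow(227, Rational(1, 2)))), -93) = Mul(Mul(8, I, Pow(227, Rational(1, 2))), -93) = Mul(-744, I, Pow(227, Rational(1, 2)))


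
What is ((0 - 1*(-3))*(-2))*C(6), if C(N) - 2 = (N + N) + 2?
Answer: -96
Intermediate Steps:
C(N) = 4 + 2*N (C(N) = 2 + ((N + N) + 2) = 2 + (2*N + 2) = 2 + (2 + 2*N) = 4 + 2*N)
((0 - 1*(-3))*(-2))*C(6) = ((0 - 1*(-3))*(-2))*(4 + 2*6) = ((0 + 3)*(-2))*(4 + 12) = (3*(-2))*16 = -6*16 = -96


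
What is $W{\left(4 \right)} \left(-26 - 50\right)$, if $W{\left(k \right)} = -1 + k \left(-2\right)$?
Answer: $684$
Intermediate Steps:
$W{\left(k \right)} = -1 - 2 k$
$W{\left(4 \right)} \left(-26 - 50\right) = \left(-1 - 8\right) \left(-26 - 50\right) = \left(-1 - 8\right) \left(-76\right) = \left(-9\right) \left(-76\right) = 684$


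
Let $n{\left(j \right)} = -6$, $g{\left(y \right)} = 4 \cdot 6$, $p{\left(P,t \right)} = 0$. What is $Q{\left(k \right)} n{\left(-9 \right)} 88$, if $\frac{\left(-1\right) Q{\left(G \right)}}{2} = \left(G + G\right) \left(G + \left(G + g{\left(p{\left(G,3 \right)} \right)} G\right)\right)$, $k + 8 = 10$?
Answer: $219648$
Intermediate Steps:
$k = 2$ ($k = -8 + 10 = 2$)
$g{\left(y \right)} = 24$
$Q{\left(G \right)} = - 104 G^{2}$ ($Q{\left(G \right)} = - 2 \left(G + G\right) \left(G + \left(G + 24 G\right)\right) = - 2 \cdot 2 G \left(G + 25 G\right) = - 2 \cdot 2 G 26 G = - 2 \cdot 52 G^{2} = - 104 G^{2}$)
$Q{\left(k \right)} n{\left(-9 \right)} 88 = - 104 \cdot 2^{2} \left(-6\right) 88 = \left(-104\right) 4 \left(-6\right) 88 = \left(-416\right) \left(-6\right) 88 = 2496 \cdot 88 = 219648$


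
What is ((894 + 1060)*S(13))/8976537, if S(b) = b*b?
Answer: 330226/8976537 ≈ 0.036788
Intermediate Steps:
S(b) = b²
((894 + 1060)*S(13))/8976537 = ((894 + 1060)*13²)/8976537 = (1954*169)*(1/8976537) = 330226*(1/8976537) = 330226/8976537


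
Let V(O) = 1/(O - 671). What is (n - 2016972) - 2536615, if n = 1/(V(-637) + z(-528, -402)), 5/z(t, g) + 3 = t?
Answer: -10733036075/2357 ≈ -4.5537e+6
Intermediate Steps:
V(O) = 1/(-671 + O)
z(t, g) = 5/(-3 + t)
n = -231516/2357 (n = 1/(1/(-671 - 637) + 5/(-3 - 528)) = 1/(1/(-1308) + 5/(-531)) = 1/(-1/1308 + 5*(-1/531)) = 1/(-1/1308 - 5/531) = 1/(-2357/231516) = -231516/2357 ≈ -98.225)
(n - 2016972) - 2536615 = (-231516/2357 - 2016972) - 2536615 = -4754234520/2357 - 2536615 = -10733036075/2357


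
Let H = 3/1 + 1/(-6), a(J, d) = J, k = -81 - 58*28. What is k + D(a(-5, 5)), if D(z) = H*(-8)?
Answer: -5183/3 ≈ -1727.7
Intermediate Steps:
k = -1705 (k = -81 - 1624 = -1705)
H = 17/6 (H = 3*1 + 1*(-1/6) = 3 - 1/6 = 17/6 ≈ 2.8333)
D(z) = -68/3 (D(z) = (17/6)*(-8) = -68/3)
k + D(a(-5, 5)) = -1705 - 68/3 = -5183/3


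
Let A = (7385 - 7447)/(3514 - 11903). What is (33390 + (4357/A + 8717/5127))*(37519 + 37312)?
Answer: 14817337134092735/317874 ≈ 4.6614e+10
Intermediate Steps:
A = 62/8389 (A = -62/(-8389) = -62*(-1/8389) = 62/8389 ≈ 0.0073906)
(33390 + (4357/A + 8717/5127))*(37519 + 37312) = (33390 + (4357/(62/8389) + 8717/5127))*(37519 + 37312) = (33390 + (4357*(8389/62) + 8717*(1/5127)))*74831 = (33390 + (36550873/62 + 8717/5127))*74831 = (33390 + 187396866325/317874)*74831 = (198010679185/317874)*74831 = 14817337134092735/317874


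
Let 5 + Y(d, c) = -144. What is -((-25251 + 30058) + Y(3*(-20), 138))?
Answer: -4658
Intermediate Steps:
Y(d, c) = -149 (Y(d, c) = -5 - 144 = -149)
-((-25251 + 30058) + Y(3*(-20), 138)) = -((-25251 + 30058) - 149) = -(4807 - 149) = -1*4658 = -4658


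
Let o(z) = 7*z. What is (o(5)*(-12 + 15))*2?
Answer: 210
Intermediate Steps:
(o(5)*(-12 + 15))*2 = ((7*5)*(-12 + 15))*2 = (35*3)*2 = 105*2 = 210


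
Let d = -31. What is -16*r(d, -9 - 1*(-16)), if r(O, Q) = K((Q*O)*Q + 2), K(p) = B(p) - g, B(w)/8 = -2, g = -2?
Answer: 224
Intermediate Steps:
B(w) = -16 (B(w) = 8*(-2) = -16)
K(p) = -14 (K(p) = -16 - 1*(-2) = -16 + 2 = -14)
r(O, Q) = -14
-16*r(d, -9 - 1*(-16)) = -16*(-14) = 224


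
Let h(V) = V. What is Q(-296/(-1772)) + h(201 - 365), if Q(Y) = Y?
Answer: -72578/443 ≈ -163.83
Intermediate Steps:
Q(-296/(-1772)) + h(201 - 365) = -296/(-1772) + (201 - 365) = -296*(-1/1772) - 164 = 74/443 - 164 = -72578/443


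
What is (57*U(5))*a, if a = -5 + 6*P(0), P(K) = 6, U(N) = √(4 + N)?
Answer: 5301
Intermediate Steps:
a = 31 (a = -5 + 6*6 = -5 + 36 = 31)
(57*U(5))*a = (57*√(4 + 5))*31 = (57*√9)*31 = (57*3)*31 = 171*31 = 5301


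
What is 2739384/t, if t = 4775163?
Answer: 913128/1591721 ≈ 0.57367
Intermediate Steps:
2739384/t = 2739384/4775163 = 2739384*(1/4775163) = 913128/1591721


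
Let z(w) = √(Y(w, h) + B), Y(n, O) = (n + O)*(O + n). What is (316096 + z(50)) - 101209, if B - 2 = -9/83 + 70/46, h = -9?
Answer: 214887 + √6138475405/1909 ≈ 2.1493e+5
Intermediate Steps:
B = 6516/1909 (B = 2 + (-9/83 + 70/46) = 2 + (-9*1/83 + 70*(1/46)) = 2 + (-9/83 + 35/23) = 2 + 2698/1909 = 6516/1909 ≈ 3.4133)
Y(n, O) = (O + n)² (Y(n, O) = (O + n)*(O + n) = (O + n)²)
z(w) = √(6516/1909 + (-9 + w)²) (z(w) = √((-9 + w)² + 6516/1909) = √(6516/1909 + (-9 + w)²))
(316096 + z(50)) - 101209 = (316096 + √(12439044 + 3644281*(-9 + 50)²)/1909) - 101209 = (316096 + √(12439044 + 3644281*41²)/1909) - 101209 = (316096 + √(12439044 + 3644281*1681)/1909) - 101209 = (316096 + √(12439044 + 6126036361)/1909) - 101209 = (316096 + √6138475405/1909) - 101209 = 214887 + √6138475405/1909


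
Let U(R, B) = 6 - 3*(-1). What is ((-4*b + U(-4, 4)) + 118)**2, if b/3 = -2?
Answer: 22801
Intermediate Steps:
b = -6 (b = 3*(-2) = -6)
U(R, B) = 9 (U(R, B) = 6 + 3 = 9)
((-4*b + U(-4, 4)) + 118)**2 = ((-4*(-6) + 9) + 118)**2 = ((24 + 9) + 118)**2 = (33 + 118)**2 = 151**2 = 22801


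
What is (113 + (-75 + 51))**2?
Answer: 7921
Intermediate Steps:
(113 + (-75 + 51))**2 = (113 - 24)**2 = 89**2 = 7921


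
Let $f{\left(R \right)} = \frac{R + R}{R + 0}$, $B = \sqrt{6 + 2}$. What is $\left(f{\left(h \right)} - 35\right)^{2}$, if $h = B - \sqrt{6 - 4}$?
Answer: $1089$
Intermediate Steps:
$B = 2 \sqrt{2}$ ($B = \sqrt{8} = 2 \sqrt{2} \approx 2.8284$)
$h = \sqrt{2}$ ($h = 2 \sqrt{2} - \sqrt{6 - 4} = 2 \sqrt{2} - \sqrt{2} = \sqrt{2} \approx 1.4142$)
$f{\left(R \right)} = 2$ ($f{\left(R \right)} = \frac{2 R}{R} = 2$)
$\left(f{\left(h \right)} - 35\right)^{2} = \left(2 - 35\right)^{2} = \left(-33\right)^{2} = 1089$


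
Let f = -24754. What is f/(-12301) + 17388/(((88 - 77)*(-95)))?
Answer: -188021858/12854545 ≈ -14.627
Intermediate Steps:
f/(-12301) + 17388/(((88 - 77)*(-95))) = -24754/(-12301) + 17388/(((88 - 77)*(-95))) = -24754*(-1/12301) + 17388/((11*(-95))) = 24754/12301 + 17388/(-1045) = 24754/12301 + 17388*(-1/1045) = 24754/12301 - 17388/1045 = -188021858/12854545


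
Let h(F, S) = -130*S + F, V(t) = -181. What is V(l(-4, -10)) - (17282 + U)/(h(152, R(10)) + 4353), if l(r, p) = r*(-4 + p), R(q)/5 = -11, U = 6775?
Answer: -237068/1295 ≈ -183.06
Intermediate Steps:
R(q) = -55 (R(q) = 5*(-11) = -55)
h(F, S) = F - 130*S
V(l(-4, -10)) - (17282 + U)/(h(152, R(10)) + 4353) = -181 - (17282 + 6775)/((152 - 130*(-55)) + 4353) = -181 - 24057/((152 + 7150) + 4353) = -181 - 24057/(7302 + 4353) = -181 - 24057/11655 = -181 - 1*2673/1295 = -181 - 2673/1295 = -237068/1295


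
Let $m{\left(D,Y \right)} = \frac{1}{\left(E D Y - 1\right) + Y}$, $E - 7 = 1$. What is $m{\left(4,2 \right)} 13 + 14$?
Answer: $\frac{71}{5} \approx 14.2$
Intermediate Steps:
$E = 8$ ($E = 7 + 1 = 8$)
$m{\left(D,Y \right)} = \frac{1}{-1 + Y + 8 D Y}$ ($m{\left(D,Y \right)} = \frac{1}{\left(8 D Y - 1\right) + Y} = \frac{1}{\left(-1 + 8 D Y\right) + Y} = \frac{1}{-1 + Y + 8 D Y}$)
$m{\left(4,2 \right)} 13 + 14 = \frac{1}{-1 + 2 + 8 \cdot 4 \cdot 2} \cdot 13 + 14 = \frac{1}{-1 + 2 + 64} \cdot 13 + 14 = \frac{1}{65} \cdot 13 + 14 = \frac{1}{5} + 14 = \frac{71}{5}$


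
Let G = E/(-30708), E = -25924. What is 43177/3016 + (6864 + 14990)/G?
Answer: 506283674665/19546696 ≈ 25901.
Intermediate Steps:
G = 6481/7677 (G = -25924/(-30708) = -25924*(-1/30708) = 6481/7677 ≈ 0.84421)
43177/3016 + (6864 + 14990)/G = 43177/3016 + (6864 + 14990)/(6481/7677) = 43177*(1/3016) + 21854*(7677/6481) = 43177/3016 + 167773158/6481 = 506283674665/19546696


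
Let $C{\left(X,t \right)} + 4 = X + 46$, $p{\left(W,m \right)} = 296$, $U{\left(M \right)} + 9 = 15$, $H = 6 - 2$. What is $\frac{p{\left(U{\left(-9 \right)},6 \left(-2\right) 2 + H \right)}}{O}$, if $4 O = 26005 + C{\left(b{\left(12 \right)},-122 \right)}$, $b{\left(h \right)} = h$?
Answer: $\frac{1184}{26059} \approx 0.045435$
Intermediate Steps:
$H = 4$ ($H = 6 - 2 = 4$)
$U{\left(M \right)} = 6$ ($U{\left(M \right)} = -9 + 15 = 6$)
$C{\left(X,t \right)} = 42 + X$ ($C{\left(X,t \right)} = -4 + \left(X + 46\right) = -4 + \left(46 + X\right) = 42 + X$)
$O = \frac{26059}{4}$ ($O = \frac{26005 + \left(42 + 12\right)}{4} = \frac{26005 + 54}{4} = \frac{1}{4} \cdot 26059 = \frac{26059}{4} \approx 6514.8$)
$\frac{p{\left(U{\left(-9 \right)},6 \left(-2\right) 2 + H \right)}}{O} = \frac{296}{\frac{26059}{4}} = 296 \cdot \frac{4}{26059} = \frac{1184}{26059}$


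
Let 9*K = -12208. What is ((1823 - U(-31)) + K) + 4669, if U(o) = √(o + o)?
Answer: 46220/9 - I*√62 ≈ 5135.6 - 7.874*I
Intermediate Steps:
K = -12208/9 (K = (⅑)*(-12208) = -12208/9 ≈ -1356.4)
U(o) = √2*√o (U(o) = √(2*o) = √2*√o)
((1823 - U(-31)) + K) + 4669 = ((1823 - √2*√(-31)) - 12208/9) + 4669 = ((1823 - √2*I*√31) - 12208/9) + 4669 = ((1823 - I*√62) - 12208/9) + 4669 = (4199/9 - I*√62) + 4669 = 46220/9 - I*√62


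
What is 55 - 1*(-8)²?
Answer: -9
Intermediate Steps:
55 - 1*(-8)² = 55 - 1*64 = 55 - 64 = -9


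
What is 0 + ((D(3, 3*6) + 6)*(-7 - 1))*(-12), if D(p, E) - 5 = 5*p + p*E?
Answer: 7680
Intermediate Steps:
D(p, E) = 5 + 5*p + E*p (D(p, E) = 5 + (5*p + p*E) = 5 + (5*p + E*p) = 5 + 5*p + E*p)
0 + ((D(3, 3*6) + 6)*(-7 - 1))*(-12) = 0 + (((5 + 5*3 + (3*6)*3) + 6)*(-7 - 1))*(-12) = 0 + (((5 + 15 + 18*3) + 6)*(-8))*(-12) = 0 + (((5 + 15 + 54) + 6)*(-8))*(-12) = 0 + ((74 + 6)*(-8))*(-12) = 0 + (80*(-8))*(-12) = 0 - 640*(-12) = 0 + 7680 = 7680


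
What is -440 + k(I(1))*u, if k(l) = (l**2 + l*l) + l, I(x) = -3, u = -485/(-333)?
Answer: -46415/111 ≈ -418.15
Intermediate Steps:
u = 485/333 (u = -485*(-1/333) = 485/333 ≈ 1.4565)
k(l) = l + 2*l**2 (k(l) = (l**2 + l**2) + l = 2*l**2 + l = l + 2*l**2)
-440 + k(I(1))*u = -440 - 3*(1 + 2*(-3))*(485/333) = -440 - 3*(1 - 6)*(485/333) = -440 - 3*(-5)*(485/333) = -440 + 15*(485/333) = -440 + 2425/111 = -46415/111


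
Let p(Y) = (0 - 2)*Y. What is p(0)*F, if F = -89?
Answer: 0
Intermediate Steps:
p(Y) = -2*Y
p(0)*F = -2*0*(-89) = 0*(-89) = 0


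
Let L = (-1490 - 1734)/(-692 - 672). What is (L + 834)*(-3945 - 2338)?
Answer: -57803600/11 ≈ -5.2549e+6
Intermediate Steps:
L = 26/11 (L = -3224/(-1364) = -3224*(-1/1364) = 26/11 ≈ 2.3636)
(L + 834)*(-3945 - 2338) = (26/11 + 834)*(-3945 - 2338) = (9200/11)*(-6283) = -57803600/11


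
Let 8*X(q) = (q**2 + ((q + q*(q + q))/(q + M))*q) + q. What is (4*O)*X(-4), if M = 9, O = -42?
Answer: 1092/5 ≈ 218.40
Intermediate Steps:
X(q) = q/8 + q**2/8 + q*(q + 2*q**2)/(8*(9 + q)) (X(q) = ((q**2 + ((q + q*(q + q))/(q + 9))*q) + q)/8 = ((q**2 + ((q + q*(2*q))/(9 + q))*q) + q)/8 = ((q**2 + ((q + 2*q**2)/(9 + q))*q) + q)/8 = ((q**2 + q*(q + 2*q**2)/(9 + q)) + q)/8 = (q + q**2 + q*(q + 2*q**2)/(9 + q))/8 = q/8 + q**2/8 + q*(q + 2*q**2)/(8*(9 + q)))
(4*O)*X(-4) = (4*(-42))*((1/8)*(-4)*(9 + 3*(-4)**2 + 11*(-4))/(9 - 4)) = -21*(-4)*(9 + 3*16 - 44)/5 = -21*(-4)*(9 + 48 - 44)/5 = -21*(-4)*13/5 = -168*(-13/10) = 1092/5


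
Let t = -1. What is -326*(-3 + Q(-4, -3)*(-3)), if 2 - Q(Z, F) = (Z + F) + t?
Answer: 10758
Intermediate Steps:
Q(Z, F) = 3 - F - Z (Q(Z, F) = 2 - ((Z + F) - 1) = 2 - ((F + Z) - 1) = 2 - (-1 + F + Z) = 2 + (1 - F - Z) = 3 - F - Z)
-326*(-3 + Q(-4, -3)*(-3)) = -326*(-3 + (3 - 1*(-3) - 1*(-4))*(-3)) = -326*(-3 + (3 + 3 + 4)*(-3)) = -326*(-3 + 10*(-3)) = -326*(-3 - 30) = -326*(-33) = 10758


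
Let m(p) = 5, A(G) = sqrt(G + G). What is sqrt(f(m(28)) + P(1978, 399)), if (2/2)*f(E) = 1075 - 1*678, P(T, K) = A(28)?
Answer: sqrt(397 + 2*sqrt(14)) ≈ 20.112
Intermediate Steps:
A(G) = sqrt(2)*sqrt(G) (A(G) = sqrt(2*G) = sqrt(2)*sqrt(G))
P(T, K) = 2*sqrt(14) (P(T, K) = sqrt(2)*sqrt(28) = sqrt(2)*(2*sqrt(7)) = 2*sqrt(14))
f(E) = 397 (f(E) = 1075 - 1*678 = 1075 - 678 = 397)
sqrt(f(m(28)) + P(1978, 399)) = sqrt(397 + 2*sqrt(14))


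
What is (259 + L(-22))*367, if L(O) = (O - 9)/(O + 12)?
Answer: 961907/10 ≈ 96191.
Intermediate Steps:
L(O) = (-9 + O)/(12 + O)
(259 + L(-22))*367 = (259 + (-9 - 22)/(12 - 22))*367 = (259 - 31/(-10))*367 = (259 - 1/10*(-31))*367 = (259 + 31/10)*367 = (2621/10)*367 = 961907/10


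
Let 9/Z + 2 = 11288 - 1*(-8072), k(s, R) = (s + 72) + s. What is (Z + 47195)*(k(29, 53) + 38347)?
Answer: 35152618712663/19358 ≈ 1.8159e+9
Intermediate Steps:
k(s, R) = 72 + 2*s (k(s, R) = (72 + s) + s = 72 + 2*s)
Z = 9/19358 (Z = 9/(-2 + (11288 - 1*(-8072))) = 9/(-2 + (11288 + 8072)) = 9/(-2 + 19360) = 9/19358 ≈ 0.00046492)
(Z + 47195)*(k(29, 53) + 38347) = (9/19358 + 47195)*((72 + 2*29) + 38347) = 913600819*((72 + 58) + 38347)/19358 = 913600819*(130 + 38347)/19358 = (913600819/19358)*38477 = 35152618712663/19358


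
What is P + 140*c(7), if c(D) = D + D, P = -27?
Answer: 1933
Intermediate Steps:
c(D) = 2*D
P + 140*c(7) = -27 + 140*(2*7) = -27 + 140*14 = -27 + 1960 = 1933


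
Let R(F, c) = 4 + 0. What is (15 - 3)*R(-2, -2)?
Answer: 48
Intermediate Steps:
R(F, c) = 4
(15 - 3)*R(-2, -2) = (15 - 3)*4 = 12*4 = 48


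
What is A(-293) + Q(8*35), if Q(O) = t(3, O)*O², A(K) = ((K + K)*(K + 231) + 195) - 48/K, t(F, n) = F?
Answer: 79616059/293 ≈ 2.7173e+5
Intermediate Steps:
A(K) = 195 - 48/K + 2*K*(231 + K) (A(K) = ((2*K)*(231 + K) + 195) - 48/K = (2*K*(231 + K) + 195) - 48/K = (195 + 2*K*(231 + K)) - 48/K = 195 - 48/K + 2*K*(231 + K))
Q(O) = 3*O²
A(-293) + Q(8*35) = (195 - 48/(-293) + 2*(-293)² + 462*(-293)) + 3*(8*35)² = (195 - 48*(-1/293) + 2*85849 - 135366) + 3*280² = (195 + 48/293 + 171698 - 135366) + 3*78400 = 10702459/293 + 235200 = 79616059/293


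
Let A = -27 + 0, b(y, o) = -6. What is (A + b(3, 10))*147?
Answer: -4851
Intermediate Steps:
A = -27
(A + b(3, 10))*147 = (-27 - 6)*147 = -33*147 = -4851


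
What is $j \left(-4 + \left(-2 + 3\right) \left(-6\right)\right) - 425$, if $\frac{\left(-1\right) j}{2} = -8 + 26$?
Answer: $-65$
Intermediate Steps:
$j = -36$ ($j = - 2 \left(-8 + 26\right) = \left(-2\right) 18 = -36$)
$j \left(-4 + \left(-2 + 3\right) \left(-6\right)\right) - 425 = - 36 \left(-4 + \left(-2 + 3\right) \left(-6\right)\right) - 425 = - 36 \left(-4 + 1 \left(-6\right)\right) - 425 = - 36 \left(-4 - 6\right) - 425 = \left(-36\right) \left(-10\right) - 425 = 360 - 425 = -65$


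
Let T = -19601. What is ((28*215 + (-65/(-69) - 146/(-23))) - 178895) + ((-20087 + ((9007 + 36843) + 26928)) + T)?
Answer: -9644662/69 ≈ -1.3978e+5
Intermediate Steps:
((28*215 + (-65/(-69) - 146/(-23))) - 178895) + ((-20087 + ((9007 + 36843) + 26928)) + T) = ((28*215 + (-65/(-69) - 146/(-23))) - 178895) + ((-20087 + ((9007 + 36843) + 26928)) - 19601) = ((6020 + (-65*(-1/69) - 146*(-1/23))) - 178895) + ((-20087 + (45850 + 26928)) - 19601) = ((6020 + (65/69 + 146/23)) - 178895) + ((-20087 + 72778) - 19601) = ((6020 + 503/69) - 178895) + (52691 - 19601) = (415883/69 - 178895) + 33090 = -11927872/69 + 33090 = -9644662/69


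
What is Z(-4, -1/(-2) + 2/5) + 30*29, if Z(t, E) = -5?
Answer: 865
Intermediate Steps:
Z(-4, -1/(-2) + 2/5) + 30*29 = -5 + 30*29 = -5 + 870 = 865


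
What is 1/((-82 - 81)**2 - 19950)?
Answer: 1/6619 ≈ 0.00015108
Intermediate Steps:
1/((-82 - 81)**2 - 19950) = 1/((-163)**2 - 19950) = 1/(26569 - 19950) = 1/6619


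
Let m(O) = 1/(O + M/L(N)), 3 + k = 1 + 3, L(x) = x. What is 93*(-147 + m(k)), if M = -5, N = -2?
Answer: -95511/7 ≈ -13644.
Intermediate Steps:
k = 1 (k = -3 + (1 + 3) = -3 + 4 = 1)
m(O) = 1/(5/2 + O) (m(O) = 1/(O - 5/(-2)) = 1/(O - 5*(-1/2)) = 1/(O + 5/2) = 1/(5/2 + O))
93*(-147 + m(k)) = 93*(-147 + 2/(5 + 2*1)) = 93*(-147 + 2/(5 + 2)) = 93*(-147 + 2/7) = 93*(-1027/7) = -95511/7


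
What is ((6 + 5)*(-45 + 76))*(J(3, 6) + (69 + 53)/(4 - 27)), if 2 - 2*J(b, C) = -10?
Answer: 5456/23 ≈ 237.22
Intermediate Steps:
J(b, C) = 6 (J(b, C) = 1 - ½*(-10) = 1 + 5 = 6)
((6 + 5)*(-45 + 76))*(J(3, 6) + (69 + 53)/(4 - 27)) = ((6 + 5)*(-45 + 76))*(6 + (69 + 53)/(4 - 27)) = (11*31)*(6 + 122/(-23)) = 341*(6 + 122*(-1/23)) = 341*(6 - 122/23) = 341*(16/23) = 5456/23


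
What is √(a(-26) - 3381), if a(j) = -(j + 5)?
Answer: 4*I*√210 ≈ 57.966*I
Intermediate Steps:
a(j) = -5 - j (a(j) = -(5 + j) = -5 - j)
√(a(-26) - 3381) = √((-5 - 1*(-26)) - 3381) = √((-5 + 26) - 3381) = √(21 - 3381) = √(-3360) = 4*I*√210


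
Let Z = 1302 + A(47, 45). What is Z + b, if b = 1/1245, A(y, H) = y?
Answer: 1679506/1245 ≈ 1349.0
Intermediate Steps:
b = 1/1245 ≈ 0.00080321
Z = 1349 (Z = 1302 + 47 = 1349)
Z + b = 1349 + 1/1245 = 1679506/1245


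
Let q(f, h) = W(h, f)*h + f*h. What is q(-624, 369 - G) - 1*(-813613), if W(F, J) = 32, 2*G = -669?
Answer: 397141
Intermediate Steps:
G = -669/2 (G = (½)*(-669) = -669/2 ≈ -334.50)
q(f, h) = 32*h + f*h
q(-624, 369 - G) - 1*(-813613) = (369 - 1*(-669/2))*(32 - 624) - 1*(-813613) = (369 + 669/2)*(-592) + 813613 = (1407/2)*(-592) + 813613 = -416472 + 813613 = 397141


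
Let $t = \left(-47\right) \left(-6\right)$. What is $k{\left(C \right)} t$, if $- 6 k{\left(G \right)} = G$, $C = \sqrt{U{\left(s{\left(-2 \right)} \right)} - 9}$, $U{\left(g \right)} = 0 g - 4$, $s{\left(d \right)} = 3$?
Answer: $- 47 i \sqrt{13} \approx - 169.46 i$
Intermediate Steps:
$U{\left(g \right)} = -4$ ($U{\left(g \right)} = 0 - 4 = -4$)
$C = i \sqrt{13}$ ($C = \sqrt{-4 - 9} = \sqrt{-13} = i \sqrt{13} \approx 3.6056 i$)
$t = 282$
$k{\left(G \right)} = - \frac{G}{6}$
$k{\left(C \right)} t = - \frac{i \sqrt{13}}{6} \cdot 282 = - 47 i \sqrt{13}$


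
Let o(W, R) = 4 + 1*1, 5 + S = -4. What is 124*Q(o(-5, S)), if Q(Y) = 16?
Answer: 1984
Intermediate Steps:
S = -9 (S = -5 - 4 = -9)
o(W, R) = 5 (o(W, R) = 4 + 1 = 5)
124*Q(o(-5, S)) = 124*16 = 1984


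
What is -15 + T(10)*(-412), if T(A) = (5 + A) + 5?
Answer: -8255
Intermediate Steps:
T(A) = 10 + A
-15 + T(10)*(-412) = -15 + (10 + 10)*(-412) = -15 + 20*(-412) = -15 - 8240 = -8255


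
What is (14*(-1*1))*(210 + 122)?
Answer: -4648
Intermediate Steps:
(14*(-1*1))*(210 + 122) = (14*(-1))*332 = -14*332 = -4648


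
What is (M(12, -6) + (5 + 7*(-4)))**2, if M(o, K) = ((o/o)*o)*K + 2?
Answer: 8649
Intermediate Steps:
M(o, K) = 2 + K*o (M(o, K) = (1*o)*K + 2 = o*K + 2 = K*o + 2 = 2 + K*o)
(M(12, -6) + (5 + 7*(-4)))**2 = ((2 - 6*12) + (5 + 7*(-4)))**2 = ((2 - 72) + (5 - 28))**2 = (-70 - 23)**2 = (-93)**2 = 8649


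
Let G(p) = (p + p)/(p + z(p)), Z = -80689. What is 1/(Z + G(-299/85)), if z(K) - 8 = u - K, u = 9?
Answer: -1445/116596203 ≈ -1.2393e-5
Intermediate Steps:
z(K) = 17 - K (z(K) = 8 + (9 - K) = 17 - K)
G(p) = 2*p/17 (G(p) = (p + p)/(p + (17 - p)) = (2*p)/17 = (2*p)*(1/17) = 2*p/17)
1/(Z + G(-299/85)) = 1/(-80689 + 2*(-299/85)/17) = 1/(-80689 + 2*(-299*1/85)/17) = 1/(-80689 + (2/17)*(-299/85)) = 1/(-80689 - 598/1445) = 1/(-116596203/1445) = -1445/116596203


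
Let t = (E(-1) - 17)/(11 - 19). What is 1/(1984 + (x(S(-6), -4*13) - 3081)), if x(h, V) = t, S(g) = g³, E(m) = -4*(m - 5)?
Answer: -8/8783 ≈ -0.00091085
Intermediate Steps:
E(m) = 20 - 4*m (E(m) = -4*(-5 + m) = 20 - 4*m)
t = -7/8 (t = ((20 - 4*(-1)) - 17)/(11 - 19) = ((20 + 4) - 17)/(-8) = (24 - 17)*(-⅛) = 7*(-⅛) = -7/8 ≈ -0.87500)
x(h, V) = -7/8
1/(1984 + (x(S(-6), -4*13) - 3081)) = 1/(1984 + (-7/8 - 3081)) = 1/(1984 - 24655/8) = 1/(-8783/8) = -8/8783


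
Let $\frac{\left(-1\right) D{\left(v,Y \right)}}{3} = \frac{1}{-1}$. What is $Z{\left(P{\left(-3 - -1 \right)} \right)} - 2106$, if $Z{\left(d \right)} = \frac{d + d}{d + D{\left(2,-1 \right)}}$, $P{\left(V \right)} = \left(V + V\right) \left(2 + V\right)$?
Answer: $-2106$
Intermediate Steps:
$D{\left(v,Y \right)} = 3$ ($D{\left(v,Y \right)} = - \frac{3}{-1} = \left(-3\right) \left(-1\right) = 3$)
$P{\left(V \right)} = 2 V \left(2 + V\right)$
$Z{\left(d \right)} = \frac{2 d}{3 + d}$ ($Z{\left(d \right)} = \frac{d + d}{d + 3} = \frac{2 d}{3 + d}$)
$Z{\left(P{\left(-3 - -1 \right)} \right)} - 2106 = \frac{2 \cdot 2 \left(-3 - -1\right) \left(2 - 2\right)}{3 + 2 \left(-3 - -1\right) \left(2 - 2\right)} - 2106 = \frac{2 \cdot 2 \left(-3 + 1\right) \left(2 + \left(-3 + 1\right)\right)}{3 + 2 \left(-3 + 1\right) \left(2 + \left(-3 + 1\right)\right)} - 2106 = \frac{2 \cdot 2 \left(-2\right) \left(2 - 2\right)}{3 + 2 \left(-2\right) \left(2 - 2\right)} - 2106 = \frac{2 \cdot 2 \left(-2\right) 0}{3 + 2 \left(-2\right) 0} - 2106 = 2 \cdot 0 \frac{1}{3 + 0} - 2106 = 2 \cdot 0 \cdot \frac{1}{3} - 2106 = 0 - 2106 = -2106$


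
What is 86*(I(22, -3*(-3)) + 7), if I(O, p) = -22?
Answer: -1290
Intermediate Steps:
86*(I(22, -3*(-3)) + 7) = 86*(-22 + 7) = 86*(-15) = -1290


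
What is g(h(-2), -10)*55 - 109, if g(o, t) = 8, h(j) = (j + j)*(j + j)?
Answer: 331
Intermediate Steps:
h(j) = 4*j**2 (h(j) = (2*j)*(2*j) = 4*j**2)
g(h(-2), -10)*55 - 109 = 8*55 - 109 = 440 - 109 = 331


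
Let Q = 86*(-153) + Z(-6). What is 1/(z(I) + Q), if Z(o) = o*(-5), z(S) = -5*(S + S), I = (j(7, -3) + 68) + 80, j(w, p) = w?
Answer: -1/14678 ≈ -6.8129e-5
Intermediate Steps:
I = 155 (I = (7 + 68) + 80 = 75 + 80 = 155)
z(S) = -10*S
Z(o) = -5*o
Q = -13128 (Q = 86*(-153) - 5*(-6) = -13158 + 30 = -13128)
1/(z(I) + Q) = 1/(-10*155 - 13128) = 1/(-1550 - 13128) = 1/(-14678) = -1/14678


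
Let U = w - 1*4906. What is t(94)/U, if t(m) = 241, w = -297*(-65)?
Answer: 241/14399 ≈ 0.016737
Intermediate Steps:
w = 19305
U = 14399 (U = 19305 - 1*4906 = 19305 - 4906 = 14399)
t(94)/U = 241/14399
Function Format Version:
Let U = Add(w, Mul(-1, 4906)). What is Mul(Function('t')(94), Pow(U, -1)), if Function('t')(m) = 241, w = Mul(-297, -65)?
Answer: Rational(241, 14399) ≈ 0.016737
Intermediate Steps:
w = 19305
U = 14399 (U = Add(19305, Mul(-1, 4906)) = Add(19305, -4906) = 14399)
Mul(Function('t')(94), Pow(U, -1)) = Mul(241, Pow(14399, -1)) = Mul(241, Rational(1, 14399)) = Rational(241, 14399)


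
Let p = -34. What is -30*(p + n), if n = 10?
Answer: 720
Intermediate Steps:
-30*(p + n) = -30*(-34 + 10) = -30*(-24) = 720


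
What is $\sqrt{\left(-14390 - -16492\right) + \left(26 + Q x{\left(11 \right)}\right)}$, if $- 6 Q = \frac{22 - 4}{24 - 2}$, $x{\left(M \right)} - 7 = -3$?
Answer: $\frac{\sqrt{257422}}{11} \approx 46.124$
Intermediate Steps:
$x{\left(M \right)} = 4$ ($x{\left(M \right)} = 7 - 3 = 4$)
$Q = - \frac{3}{22}$ ($Q = - \frac{\left(22 - 4\right) \frac{1}{24 - 2}}{6} = - \frac{18 \cdot \frac{1}{22}}{6} = \left(- \frac{1}{6}\right) \frac{9}{11} = - \frac{3}{22} \approx -0.13636$)
$\sqrt{\left(-14390 - -16492\right) + \left(26 + Q x{\left(11 \right)}\right)} = \sqrt{\left(-14390 - -16492\right) + \left(26 - \frac{6}{11}\right)} = \sqrt{\left(-14390 + 16492\right) + \left(26 - \frac{6}{11}\right)} = \sqrt{2102 + \frac{280}{11}} = \sqrt{\frac{23402}{11}} = \frac{\sqrt{257422}}{11}$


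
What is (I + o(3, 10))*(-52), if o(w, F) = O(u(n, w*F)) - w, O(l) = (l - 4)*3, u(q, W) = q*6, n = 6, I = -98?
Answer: 260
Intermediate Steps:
u(q, W) = 6*q
O(l) = -12 + 3*l (O(l) = (-4 + l)*3 = -12 + 3*l)
o(w, F) = 96 - w (o(w, F) = (-12 + 3*(6*6)) - w = (-12 + 3*36) - w = (-12 + 108) - w = 96 - w)
(I + o(3, 10))*(-52) = (-98 + (96 - 1*3))*(-52) = (-98 + (96 - 3))*(-52) = (-98 + 93)*(-52) = -5*(-52) = 260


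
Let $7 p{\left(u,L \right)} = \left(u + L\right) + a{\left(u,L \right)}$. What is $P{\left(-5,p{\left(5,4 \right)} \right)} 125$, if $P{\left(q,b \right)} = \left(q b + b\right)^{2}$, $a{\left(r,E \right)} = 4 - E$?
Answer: $\frac{162000}{49} \approx 3306.1$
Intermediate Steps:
$p{\left(u,L \right)} = \frac{4}{7} + \frac{u}{7}$ ($p{\left(u,L \right)} = \frac{\left(u + L\right) - \left(-4 + L\right)}{7} = \frac{\left(L + u\right) - \left(-4 + L\right)}{7} = \frac{4 + u}{7} = \frac{4}{7} + \frac{u}{7}$)
$P{\left(q,b \right)} = \left(b + b q\right)^{2}$ ($P{\left(q,b \right)} = \left(b q + b\right)^{2} = \left(b + b q\right)^{2}$)
$P{\left(-5,p{\left(5,4 \right)} \right)} 125 = \left(\frac{4}{7} + \frac{1}{7} \cdot 5\right)^{2} \left(1 - 5\right)^{2} \cdot 125 = \left(\frac{4}{7} + \frac{5}{7}\right)^{2} \left(-4\right)^{2} \cdot 125 = \left(\frac{9}{7}\right)^{2} \cdot 16 \cdot 125 = \frac{81}{49} \cdot 16 \cdot 125 = \frac{1296}{49} \cdot 125 = \frac{162000}{49}$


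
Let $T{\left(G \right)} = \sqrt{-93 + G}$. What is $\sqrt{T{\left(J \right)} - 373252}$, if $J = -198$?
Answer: $\sqrt{-373252 + i \sqrt{291}} \approx 0.01 + 610.94 i$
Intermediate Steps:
$\sqrt{T{\left(J \right)} - 373252} = \sqrt{\sqrt{-93 - 198} - 373252} = \sqrt{\sqrt{-291} - 373252} = \sqrt{i \sqrt{291} - 373252} = \sqrt{-373252 + i \sqrt{291}}$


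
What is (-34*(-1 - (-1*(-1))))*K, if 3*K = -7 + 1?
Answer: -136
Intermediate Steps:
K = -2 (K = (-7 + 1)/3 = (1/3)*(-6) = -2)
(-34*(-1 - (-1*(-1))))*K = -34*(-1 - (-1*(-1)))*(-2) = -34*(-1 - 1)*(-2) = -34*(-2)*(-2) = 68*(-2) = -136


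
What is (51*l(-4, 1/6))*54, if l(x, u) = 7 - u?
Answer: 18819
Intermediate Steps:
(51*l(-4, 1/6))*54 = (51*(7 - 1/6))*54 = (51*(7 - 1*⅙))*54 = (51*(7 - ⅙))*54 = (51*(41/6))*54 = (697/2)*54 = 18819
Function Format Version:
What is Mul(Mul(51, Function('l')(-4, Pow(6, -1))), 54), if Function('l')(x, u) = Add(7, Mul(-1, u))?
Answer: 18819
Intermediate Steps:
Mul(Mul(51, Function('l')(-4, Pow(6, -1))), 54) = Mul(Mul(51, Add(7, Mul(-1, Pow(6, -1)))), 54) = Mul(Mul(51, Add(7, Mul(-1, Rational(1, 6)))), 54) = Mul(Mul(51, Add(7, Rational(-1, 6))), 54) = Mul(Mul(51, Rational(41, 6)), 54) = Mul(Rational(697, 2), 54) = 18819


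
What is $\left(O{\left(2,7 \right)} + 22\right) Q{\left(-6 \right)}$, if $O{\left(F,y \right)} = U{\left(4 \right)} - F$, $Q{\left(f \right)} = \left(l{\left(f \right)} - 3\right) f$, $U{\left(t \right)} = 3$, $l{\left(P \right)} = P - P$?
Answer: $414$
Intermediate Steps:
$l{\left(P \right)} = 0$
$Q{\left(f \right)} = - 3 f$ ($Q{\left(f \right)} = \left(0 - 3\right) f = - 3 f$)
$O{\left(F,y \right)} = 3 - F$
$\left(O{\left(2,7 \right)} + 22\right) Q{\left(-6 \right)} = \left(\left(3 - 2\right) + 22\right) \left(\left(-3\right) \left(-6\right)\right) = \left(\left(3 - 2\right) + 22\right) 18 = \left(1 + 22\right) 18 = 23 \cdot 18 = 414$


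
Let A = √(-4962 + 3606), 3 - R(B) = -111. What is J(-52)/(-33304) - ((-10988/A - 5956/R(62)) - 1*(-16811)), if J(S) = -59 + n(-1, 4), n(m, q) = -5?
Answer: -3976701131/237291 - 5494*I*√339/339 ≈ -16759.0 - 298.39*I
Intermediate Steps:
R(B) = 114 (R(B) = 3 - 1*(-111) = 3 + 111 = 114)
J(S) = -64 (J(S) = -59 - 5 = -64)
A = 2*I*√339 (A = √(-1356) = 2*I*√339 ≈ 36.824*I)
J(-52)/(-33304) - ((-10988/A - 5956/R(62)) - 1*(-16811)) = -64/(-33304) - ((-10988*(-I*√339/678) - 5956/114) - 1*(-16811)) = -64*(-1/33304) - ((-(-5494)*I*√339/339 - 5956*1/114) + 16811) = 8/4163 - ((5494*I*√339/339 - 2978/57) + 16811) = 8/4163 - ((-2978/57 + 5494*I*√339/339) + 16811) = 8/4163 - (955249/57 + 5494*I*√339/339) = 8/4163 + (-955249/57 - 5494*I*√339/339) = -3976701131/237291 - 5494*I*√339/339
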